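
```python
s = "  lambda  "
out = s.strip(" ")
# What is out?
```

Trace (tracking out):
s = '  lambda  '  # -> s = '  lambda  '
out = s.strip(' ')  # -> out = 'lambda'

Answer: 'lambda'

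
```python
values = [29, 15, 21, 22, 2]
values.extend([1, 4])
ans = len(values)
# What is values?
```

Answer: [29, 15, 21, 22, 2, 1, 4]

Derivation:
Trace (tracking values):
values = [29, 15, 21, 22, 2]  # -> values = [29, 15, 21, 22, 2]
values.extend([1, 4])  # -> values = [29, 15, 21, 22, 2, 1, 4]
ans = len(values)  # -> ans = 7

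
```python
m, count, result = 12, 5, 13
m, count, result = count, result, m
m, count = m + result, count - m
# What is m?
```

Answer: 17

Derivation:
Trace (tracking m):
m, count, result = (12, 5, 13)  # -> m = 12, count = 5, result = 13
m, count, result = (count, result, m)  # -> m = 5, count = 13, result = 12
m, count = (m + result, count - m)  # -> m = 17, count = 8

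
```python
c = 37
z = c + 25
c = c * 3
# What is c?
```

Trace (tracking c):
c = 37  # -> c = 37
z = c + 25  # -> z = 62
c = c * 3  # -> c = 111

Answer: 111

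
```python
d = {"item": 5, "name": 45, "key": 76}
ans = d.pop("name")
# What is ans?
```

Trace (tracking ans):
d = {'item': 5, 'name': 45, 'key': 76}  # -> d = {'item': 5, 'name': 45, 'key': 76}
ans = d.pop('name')  # -> ans = 45

Answer: 45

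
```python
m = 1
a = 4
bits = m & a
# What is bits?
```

Trace (tracking bits):
m = 1  # -> m = 1
a = 4  # -> a = 4
bits = m & a  # -> bits = 0

Answer: 0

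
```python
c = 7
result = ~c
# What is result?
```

Answer: -8

Derivation:
Trace (tracking result):
c = 7  # -> c = 7
result = ~c  # -> result = -8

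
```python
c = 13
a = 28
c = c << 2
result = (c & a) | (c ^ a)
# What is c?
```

Answer: 52

Derivation:
Trace (tracking c):
c = 13  # -> c = 13
a = 28  # -> a = 28
c = c << 2  # -> c = 52
result = c & a | c ^ a  # -> result = 60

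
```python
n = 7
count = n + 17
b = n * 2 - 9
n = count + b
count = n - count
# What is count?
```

Answer: 5

Derivation:
Trace (tracking count):
n = 7  # -> n = 7
count = n + 17  # -> count = 24
b = n * 2 - 9  # -> b = 5
n = count + b  # -> n = 29
count = n - count  # -> count = 5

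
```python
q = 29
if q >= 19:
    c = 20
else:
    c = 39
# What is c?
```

Answer: 20

Derivation:
Trace (tracking c):
q = 29  # -> q = 29
if q >= 19:  # condition is True
    c = 20  # -> c = 20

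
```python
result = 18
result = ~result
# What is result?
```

Trace (tracking result):
result = 18  # -> result = 18
result = ~result  # -> result = -19

Answer: -19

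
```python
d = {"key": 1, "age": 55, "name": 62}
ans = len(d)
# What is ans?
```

Answer: 3

Derivation:
Trace (tracking ans):
d = {'key': 1, 'age': 55, 'name': 62}  # -> d = {'key': 1, 'age': 55, 'name': 62}
ans = len(d)  # -> ans = 3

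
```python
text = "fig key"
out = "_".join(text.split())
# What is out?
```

Answer: 'fig_key'

Derivation:
Trace (tracking out):
text = 'fig key'  # -> text = 'fig key'
out = '_'.join(text.split())  # -> out = 'fig_key'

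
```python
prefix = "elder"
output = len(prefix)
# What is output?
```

Answer: 5

Derivation:
Trace (tracking output):
prefix = 'elder'  # -> prefix = 'elder'
output = len(prefix)  # -> output = 5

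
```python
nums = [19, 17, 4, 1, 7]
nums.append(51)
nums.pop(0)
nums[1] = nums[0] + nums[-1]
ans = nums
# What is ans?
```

Trace (tracking ans):
nums = [19, 17, 4, 1, 7]  # -> nums = [19, 17, 4, 1, 7]
nums.append(51)  # -> nums = [19, 17, 4, 1, 7, 51]
nums.pop(0)  # -> nums = [17, 4, 1, 7, 51]
nums[1] = nums[0] + nums[-1]  # -> nums = [17, 68, 1, 7, 51]
ans = nums  # -> ans = [17, 68, 1, 7, 51]

Answer: [17, 68, 1, 7, 51]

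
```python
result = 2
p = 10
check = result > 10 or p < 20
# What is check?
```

Trace (tracking check):
result = 2  # -> result = 2
p = 10  # -> p = 10
check = result > 10 or p < 20  # -> check = True

Answer: True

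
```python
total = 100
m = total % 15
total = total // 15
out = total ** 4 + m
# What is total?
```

Answer: 6

Derivation:
Trace (tracking total):
total = 100  # -> total = 100
m = total % 15  # -> m = 10
total = total // 15  # -> total = 6
out = total ** 4 + m  # -> out = 1306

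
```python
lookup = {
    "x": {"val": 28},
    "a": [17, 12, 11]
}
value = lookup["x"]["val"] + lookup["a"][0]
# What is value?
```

Trace (tracking value):
lookup = {'x': {'val': 28}, 'a': [17, 12, 11]}  # -> lookup = {'x': {'val': 28}, 'a': [17, 12, 11]}
value = lookup['x']['val'] + lookup['a'][0]  # -> value = 45

Answer: 45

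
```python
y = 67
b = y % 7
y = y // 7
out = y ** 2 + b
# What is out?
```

Trace (tracking out):
y = 67  # -> y = 67
b = y % 7  # -> b = 4
y = y // 7  # -> y = 9
out = y ** 2 + b  # -> out = 85

Answer: 85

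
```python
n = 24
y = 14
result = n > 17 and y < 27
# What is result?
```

Answer: True

Derivation:
Trace (tracking result):
n = 24  # -> n = 24
y = 14  # -> y = 14
result = n > 17 and y < 27  # -> result = True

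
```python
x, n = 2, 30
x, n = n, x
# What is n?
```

Trace (tracking n):
x, n = (2, 30)  # -> x = 2, n = 30
x, n = (n, x)  # -> x = 30, n = 2

Answer: 2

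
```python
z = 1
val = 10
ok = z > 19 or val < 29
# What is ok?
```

Trace (tracking ok):
z = 1  # -> z = 1
val = 10  # -> val = 10
ok = z > 19 or val < 29  # -> ok = True

Answer: True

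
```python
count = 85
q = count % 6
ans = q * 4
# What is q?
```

Trace (tracking q):
count = 85  # -> count = 85
q = count % 6  # -> q = 1
ans = q * 4  # -> ans = 4

Answer: 1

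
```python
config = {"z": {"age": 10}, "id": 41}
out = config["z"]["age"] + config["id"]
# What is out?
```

Answer: 51

Derivation:
Trace (tracking out):
config = {'z': {'age': 10}, 'id': 41}  # -> config = {'z': {'age': 10}, 'id': 41}
out = config['z']['age'] + config['id']  # -> out = 51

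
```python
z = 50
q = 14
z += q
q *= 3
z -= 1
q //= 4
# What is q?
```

Answer: 10

Derivation:
Trace (tracking q):
z = 50  # -> z = 50
q = 14  # -> q = 14
z += q  # -> z = 64
q *= 3  # -> q = 42
z -= 1  # -> z = 63
q //= 4  # -> q = 10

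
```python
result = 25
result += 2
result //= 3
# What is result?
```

Answer: 9

Derivation:
Trace (tracking result):
result = 25  # -> result = 25
result += 2  # -> result = 27
result //= 3  # -> result = 9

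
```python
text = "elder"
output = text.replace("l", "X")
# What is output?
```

Answer: 'eXder'

Derivation:
Trace (tracking output):
text = 'elder'  # -> text = 'elder'
output = text.replace('l', 'X')  # -> output = 'eXder'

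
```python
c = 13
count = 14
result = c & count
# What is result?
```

Trace (tracking result):
c = 13  # -> c = 13
count = 14  # -> count = 14
result = c & count  # -> result = 12

Answer: 12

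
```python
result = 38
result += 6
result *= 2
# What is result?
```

Trace (tracking result):
result = 38  # -> result = 38
result += 6  # -> result = 44
result *= 2  # -> result = 88

Answer: 88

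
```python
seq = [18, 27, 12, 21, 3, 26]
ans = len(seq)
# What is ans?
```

Trace (tracking ans):
seq = [18, 27, 12, 21, 3, 26]  # -> seq = [18, 27, 12, 21, 3, 26]
ans = len(seq)  # -> ans = 6

Answer: 6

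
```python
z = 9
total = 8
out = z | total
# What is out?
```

Trace (tracking out):
z = 9  # -> z = 9
total = 8  # -> total = 8
out = z | total  # -> out = 9

Answer: 9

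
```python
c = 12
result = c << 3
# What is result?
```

Answer: 96

Derivation:
Trace (tracking result):
c = 12  # -> c = 12
result = c << 3  # -> result = 96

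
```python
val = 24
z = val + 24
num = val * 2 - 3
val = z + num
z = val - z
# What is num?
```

Answer: 45

Derivation:
Trace (tracking num):
val = 24  # -> val = 24
z = val + 24  # -> z = 48
num = val * 2 - 3  # -> num = 45
val = z + num  # -> val = 93
z = val - z  # -> z = 45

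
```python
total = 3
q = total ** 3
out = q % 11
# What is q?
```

Trace (tracking q):
total = 3  # -> total = 3
q = total ** 3  # -> q = 27
out = q % 11  # -> out = 5

Answer: 27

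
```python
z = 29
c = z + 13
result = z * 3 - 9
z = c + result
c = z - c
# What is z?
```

Answer: 120

Derivation:
Trace (tracking z):
z = 29  # -> z = 29
c = z + 13  # -> c = 42
result = z * 3 - 9  # -> result = 78
z = c + result  # -> z = 120
c = z - c  # -> c = 78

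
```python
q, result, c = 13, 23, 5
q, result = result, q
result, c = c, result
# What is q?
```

Answer: 23

Derivation:
Trace (tracking q):
q, result, c = (13, 23, 5)  # -> q = 13, result = 23, c = 5
q, result = (result, q)  # -> q = 23, result = 13
result, c = (c, result)  # -> result = 5, c = 13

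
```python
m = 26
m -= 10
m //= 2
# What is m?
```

Answer: 8

Derivation:
Trace (tracking m):
m = 26  # -> m = 26
m -= 10  # -> m = 16
m //= 2  # -> m = 8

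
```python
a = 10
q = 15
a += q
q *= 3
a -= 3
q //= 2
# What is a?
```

Answer: 22

Derivation:
Trace (tracking a):
a = 10  # -> a = 10
q = 15  # -> q = 15
a += q  # -> a = 25
q *= 3  # -> q = 45
a -= 3  # -> a = 22
q //= 2  # -> q = 22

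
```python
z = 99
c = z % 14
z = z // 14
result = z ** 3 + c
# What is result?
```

Trace (tracking result):
z = 99  # -> z = 99
c = z % 14  # -> c = 1
z = z // 14  # -> z = 7
result = z ** 3 + c  # -> result = 344

Answer: 344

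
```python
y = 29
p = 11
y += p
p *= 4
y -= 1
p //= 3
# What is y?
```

Answer: 39

Derivation:
Trace (tracking y):
y = 29  # -> y = 29
p = 11  # -> p = 11
y += p  # -> y = 40
p *= 4  # -> p = 44
y -= 1  # -> y = 39
p //= 3  # -> p = 14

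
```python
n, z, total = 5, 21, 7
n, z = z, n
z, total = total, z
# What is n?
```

Trace (tracking n):
n, z, total = (5, 21, 7)  # -> n = 5, z = 21, total = 7
n, z = (z, n)  # -> n = 21, z = 5
z, total = (total, z)  # -> z = 7, total = 5

Answer: 21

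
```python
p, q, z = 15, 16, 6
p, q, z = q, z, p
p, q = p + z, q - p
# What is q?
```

Answer: -10

Derivation:
Trace (tracking q):
p, q, z = (15, 16, 6)  # -> p = 15, q = 16, z = 6
p, q, z = (q, z, p)  # -> p = 16, q = 6, z = 15
p, q = (p + z, q - p)  # -> p = 31, q = -10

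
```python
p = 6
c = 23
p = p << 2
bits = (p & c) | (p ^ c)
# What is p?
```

Trace (tracking p):
p = 6  # -> p = 6
c = 23  # -> c = 23
p = p << 2  # -> p = 24
bits = p & c | p ^ c  # -> bits = 31

Answer: 24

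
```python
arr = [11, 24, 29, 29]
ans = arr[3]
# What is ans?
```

Answer: 29

Derivation:
Trace (tracking ans):
arr = [11, 24, 29, 29]  # -> arr = [11, 24, 29, 29]
ans = arr[3]  # -> ans = 29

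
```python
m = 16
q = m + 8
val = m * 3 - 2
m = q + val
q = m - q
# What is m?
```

Answer: 70

Derivation:
Trace (tracking m):
m = 16  # -> m = 16
q = m + 8  # -> q = 24
val = m * 3 - 2  # -> val = 46
m = q + val  # -> m = 70
q = m - q  # -> q = 46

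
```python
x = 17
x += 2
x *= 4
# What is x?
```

Answer: 76

Derivation:
Trace (tracking x):
x = 17  # -> x = 17
x += 2  # -> x = 19
x *= 4  # -> x = 76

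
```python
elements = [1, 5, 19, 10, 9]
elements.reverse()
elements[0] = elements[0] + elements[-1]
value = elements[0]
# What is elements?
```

Trace (tracking elements):
elements = [1, 5, 19, 10, 9]  # -> elements = [1, 5, 19, 10, 9]
elements.reverse()  # -> elements = [9, 10, 19, 5, 1]
elements[0] = elements[0] + elements[-1]  # -> elements = [10, 10, 19, 5, 1]
value = elements[0]  # -> value = 10

Answer: [10, 10, 19, 5, 1]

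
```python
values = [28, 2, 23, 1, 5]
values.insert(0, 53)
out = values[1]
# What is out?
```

Answer: 28

Derivation:
Trace (tracking out):
values = [28, 2, 23, 1, 5]  # -> values = [28, 2, 23, 1, 5]
values.insert(0, 53)  # -> values = [53, 28, 2, 23, 1, 5]
out = values[1]  # -> out = 28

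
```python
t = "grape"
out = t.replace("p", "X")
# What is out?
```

Trace (tracking out):
t = 'grape'  # -> t = 'grape'
out = t.replace('p', 'X')  # -> out = 'graXe'

Answer: 'graXe'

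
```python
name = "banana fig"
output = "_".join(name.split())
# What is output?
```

Answer: 'banana_fig'

Derivation:
Trace (tracking output):
name = 'banana fig'  # -> name = 'banana fig'
output = '_'.join(name.split())  # -> output = 'banana_fig'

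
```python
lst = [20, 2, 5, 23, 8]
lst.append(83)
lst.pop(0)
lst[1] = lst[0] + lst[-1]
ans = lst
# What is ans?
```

Answer: [2, 85, 23, 8, 83]

Derivation:
Trace (tracking ans):
lst = [20, 2, 5, 23, 8]  # -> lst = [20, 2, 5, 23, 8]
lst.append(83)  # -> lst = [20, 2, 5, 23, 8, 83]
lst.pop(0)  # -> lst = [2, 5, 23, 8, 83]
lst[1] = lst[0] + lst[-1]  # -> lst = [2, 85, 23, 8, 83]
ans = lst  # -> ans = [2, 85, 23, 8, 83]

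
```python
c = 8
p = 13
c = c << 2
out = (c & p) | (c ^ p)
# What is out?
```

Trace (tracking out):
c = 8  # -> c = 8
p = 13  # -> p = 13
c = c << 2  # -> c = 32
out = c & p | c ^ p  # -> out = 45

Answer: 45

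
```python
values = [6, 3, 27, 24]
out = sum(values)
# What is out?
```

Answer: 60

Derivation:
Trace (tracking out):
values = [6, 3, 27, 24]  # -> values = [6, 3, 27, 24]
out = sum(values)  # -> out = 60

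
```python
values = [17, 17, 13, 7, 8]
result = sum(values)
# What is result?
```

Answer: 62

Derivation:
Trace (tracking result):
values = [17, 17, 13, 7, 8]  # -> values = [17, 17, 13, 7, 8]
result = sum(values)  # -> result = 62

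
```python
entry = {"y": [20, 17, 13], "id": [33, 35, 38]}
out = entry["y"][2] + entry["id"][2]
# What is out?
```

Answer: 51

Derivation:
Trace (tracking out):
entry = {'y': [20, 17, 13], 'id': [33, 35, 38]}  # -> entry = {'y': [20, 17, 13], 'id': [33, 35, 38]}
out = entry['y'][2] + entry['id'][2]  # -> out = 51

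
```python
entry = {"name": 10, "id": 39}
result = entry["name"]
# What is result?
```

Trace (tracking result):
entry = {'name': 10, 'id': 39}  # -> entry = {'name': 10, 'id': 39}
result = entry['name']  # -> result = 10

Answer: 10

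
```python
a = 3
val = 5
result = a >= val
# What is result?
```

Trace (tracking result):
a = 3  # -> a = 3
val = 5  # -> val = 5
result = a >= val  # -> result = False

Answer: False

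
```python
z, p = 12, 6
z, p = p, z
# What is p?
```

Answer: 12

Derivation:
Trace (tracking p):
z, p = (12, 6)  # -> z = 12, p = 6
z, p = (p, z)  # -> z = 6, p = 12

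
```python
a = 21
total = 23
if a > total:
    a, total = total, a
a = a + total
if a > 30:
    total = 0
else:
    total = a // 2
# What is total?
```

Answer: 0

Derivation:
Trace (tracking total):
a = 21  # -> a = 21
total = 23  # -> total = 23
if a > total:  # condition is False
a = a + total  # -> a = 44
if a > 30:  # condition is True
    total = 0  # -> total = 0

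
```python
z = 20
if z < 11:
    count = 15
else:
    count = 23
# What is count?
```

Answer: 23

Derivation:
Trace (tracking count):
z = 20  # -> z = 20
if z < 11:  # condition is False
else:
    count = 23  # -> count = 23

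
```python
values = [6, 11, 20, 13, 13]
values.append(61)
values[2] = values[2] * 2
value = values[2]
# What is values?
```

Trace (tracking values):
values = [6, 11, 20, 13, 13]  # -> values = [6, 11, 20, 13, 13]
values.append(61)  # -> values = [6, 11, 20, 13, 13, 61]
values[2] = values[2] * 2  # -> values = [6, 11, 40, 13, 13, 61]
value = values[2]  # -> value = 40

Answer: [6, 11, 40, 13, 13, 61]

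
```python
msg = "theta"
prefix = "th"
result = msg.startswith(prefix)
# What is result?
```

Answer: True

Derivation:
Trace (tracking result):
msg = 'theta'  # -> msg = 'theta'
prefix = 'th'  # -> prefix = 'th'
result = msg.startswith(prefix)  # -> result = True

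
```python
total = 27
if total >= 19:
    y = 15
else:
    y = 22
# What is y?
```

Answer: 15

Derivation:
Trace (tracking y):
total = 27  # -> total = 27
if total >= 19:  # condition is True
    y = 15  # -> y = 15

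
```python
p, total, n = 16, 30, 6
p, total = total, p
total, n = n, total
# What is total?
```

Trace (tracking total):
p, total, n = (16, 30, 6)  # -> p = 16, total = 30, n = 6
p, total = (total, p)  # -> p = 30, total = 16
total, n = (n, total)  # -> total = 6, n = 16

Answer: 6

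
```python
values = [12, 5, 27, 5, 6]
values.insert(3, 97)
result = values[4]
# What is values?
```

Answer: [12, 5, 27, 97, 5, 6]

Derivation:
Trace (tracking values):
values = [12, 5, 27, 5, 6]  # -> values = [12, 5, 27, 5, 6]
values.insert(3, 97)  # -> values = [12, 5, 27, 97, 5, 6]
result = values[4]  # -> result = 5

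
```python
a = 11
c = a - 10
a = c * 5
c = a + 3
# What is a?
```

Answer: 5

Derivation:
Trace (tracking a):
a = 11  # -> a = 11
c = a - 10  # -> c = 1
a = c * 5  # -> a = 5
c = a + 3  # -> c = 8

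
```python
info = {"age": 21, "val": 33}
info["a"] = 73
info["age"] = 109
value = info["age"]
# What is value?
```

Trace (tracking value):
info = {'age': 21, 'val': 33}  # -> info = {'age': 21, 'val': 33}
info['a'] = 73  # -> info = {'age': 21, 'val': 33, 'a': 73}
info['age'] = 109  # -> info = {'age': 109, 'val': 33, 'a': 73}
value = info['age']  # -> value = 109

Answer: 109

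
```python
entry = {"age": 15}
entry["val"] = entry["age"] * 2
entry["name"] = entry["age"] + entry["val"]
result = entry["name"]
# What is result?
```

Trace (tracking result):
entry = {'age': 15}  # -> entry = {'age': 15}
entry['val'] = entry['age'] * 2  # -> entry = {'age': 15, 'val': 30}
entry['name'] = entry['age'] + entry['val']  # -> entry = {'age': 15, 'val': 30, 'name': 45}
result = entry['name']  # -> result = 45

Answer: 45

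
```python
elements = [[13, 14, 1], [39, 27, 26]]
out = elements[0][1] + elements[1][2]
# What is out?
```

Answer: 40

Derivation:
Trace (tracking out):
elements = [[13, 14, 1], [39, 27, 26]]  # -> elements = [[13, 14, 1], [39, 27, 26]]
out = elements[0][1] + elements[1][2]  # -> out = 40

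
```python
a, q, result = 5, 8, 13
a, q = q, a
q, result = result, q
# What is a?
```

Answer: 8

Derivation:
Trace (tracking a):
a, q, result = (5, 8, 13)  # -> a = 5, q = 8, result = 13
a, q = (q, a)  # -> a = 8, q = 5
q, result = (result, q)  # -> q = 13, result = 5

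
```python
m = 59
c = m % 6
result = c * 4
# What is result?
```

Trace (tracking result):
m = 59  # -> m = 59
c = m % 6  # -> c = 5
result = c * 4  # -> result = 20

Answer: 20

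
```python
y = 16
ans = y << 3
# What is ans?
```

Answer: 128

Derivation:
Trace (tracking ans):
y = 16  # -> y = 16
ans = y << 3  # -> ans = 128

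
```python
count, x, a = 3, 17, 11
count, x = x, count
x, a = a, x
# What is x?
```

Answer: 11

Derivation:
Trace (tracking x):
count, x, a = (3, 17, 11)  # -> count = 3, x = 17, a = 11
count, x = (x, count)  # -> count = 17, x = 3
x, a = (a, x)  # -> x = 11, a = 3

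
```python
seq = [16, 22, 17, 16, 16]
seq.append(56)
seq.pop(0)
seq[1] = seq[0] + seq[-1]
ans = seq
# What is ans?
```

Trace (tracking ans):
seq = [16, 22, 17, 16, 16]  # -> seq = [16, 22, 17, 16, 16]
seq.append(56)  # -> seq = [16, 22, 17, 16, 16, 56]
seq.pop(0)  # -> seq = [22, 17, 16, 16, 56]
seq[1] = seq[0] + seq[-1]  # -> seq = [22, 78, 16, 16, 56]
ans = seq  # -> ans = [22, 78, 16, 16, 56]

Answer: [22, 78, 16, 16, 56]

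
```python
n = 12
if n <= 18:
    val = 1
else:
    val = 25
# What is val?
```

Answer: 1

Derivation:
Trace (tracking val):
n = 12  # -> n = 12
if n <= 18:  # condition is True
    val = 1  # -> val = 1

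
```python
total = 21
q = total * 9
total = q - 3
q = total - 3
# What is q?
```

Answer: 183

Derivation:
Trace (tracking q):
total = 21  # -> total = 21
q = total * 9  # -> q = 189
total = q - 3  # -> total = 186
q = total - 3  # -> q = 183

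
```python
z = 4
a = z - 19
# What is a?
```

Answer: -15

Derivation:
Trace (tracking a):
z = 4  # -> z = 4
a = z - 19  # -> a = -15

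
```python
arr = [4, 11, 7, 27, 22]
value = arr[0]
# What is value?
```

Answer: 4

Derivation:
Trace (tracking value):
arr = [4, 11, 7, 27, 22]  # -> arr = [4, 11, 7, 27, 22]
value = arr[0]  # -> value = 4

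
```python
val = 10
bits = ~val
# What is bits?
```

Answer: -11

Derivation:
Trace (tracking bits):
val = 10  # -> val = 10
bits = ~val  # -> bits = -11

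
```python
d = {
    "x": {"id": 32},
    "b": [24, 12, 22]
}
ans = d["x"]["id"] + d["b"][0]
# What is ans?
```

Trace (tracking ans):
d = {'x': {'id': 32}, 'b': [24, 12, 22]}  # -> d = {'x': {'id': 32}, 'b': [24, 12, 22]}
ans = d['x']['id'] + d['b'][0]  # -> ans = 56

Answer: 56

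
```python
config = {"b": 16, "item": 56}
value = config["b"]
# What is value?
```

Trace (tracking value):
config = {'b': 16, 'item': 56}  # -> config = {'b': 16, 'item': 56}
value = config['b']  # -> value = 16

Answer: 16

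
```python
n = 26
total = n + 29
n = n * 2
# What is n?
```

Answer: 52

Derivation:
Trace (tracking n):
n = 26  # -> n = 26
total = n + 29  # -> total = 55
n = n * 2  # -> n = 52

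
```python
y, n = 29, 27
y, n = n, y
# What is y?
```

Trace (tracking y):
y, n = (29, 27)  # -> y = 29, n = 27
y, n = (n, y)  # -> y = 27, n = 29

Answer: 27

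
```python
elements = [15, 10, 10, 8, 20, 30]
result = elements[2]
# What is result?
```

Trace (tracking result):
elements = [15, 10, 10, 8, 20, 30]  # -> elements = [15, 10, 10, 8, 20, 30]
result = elements[2]  # -> result = 10

Answer: 10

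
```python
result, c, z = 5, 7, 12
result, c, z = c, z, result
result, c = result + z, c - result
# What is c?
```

Trace (tracking c):
result, c, z = (5, 7, 12)  # -> result = 5, c = 7, z = 12
result, c, z = (c, z, result)  # -> result = 7, c = 12, z = 5
result, c = (result + z, c - result)  # -> result = 12, c = 5

Answer: 5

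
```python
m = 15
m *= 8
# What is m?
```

Answer: 120

Derivation:
Trace (tracking m):
m = 15  # -> m = 15
m *= 8  # -> m = 120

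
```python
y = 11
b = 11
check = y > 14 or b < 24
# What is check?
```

Trace (tracking check):
y = 11  # -> y = 11
b = 11  # -> b = 11
check = y > 14 or b < 24  # -> check = True

Answer: True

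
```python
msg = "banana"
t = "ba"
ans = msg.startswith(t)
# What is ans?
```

Trace (tracking ans):
msg = 'banana'  # -> msg = 'banana'
t = 'ba'  # -> t = 'ba'
ans = msg.startswith(t)  # -> ans = True

Answer: True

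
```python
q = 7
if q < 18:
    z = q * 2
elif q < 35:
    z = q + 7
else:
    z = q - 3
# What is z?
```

Answer: 14

Derivation:
Trace (tracking z):
q = 7  # -> q = 7
if q < 18:  # condition is True
    z = q * 2  # -> z = 14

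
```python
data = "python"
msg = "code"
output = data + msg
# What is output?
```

Answer: 'pythoncode'

Derivation:
Trace (tracking output):
data = 'python'  # -> data = 'python'
msg = 'code'  # -> msg = 'code'
output = data + msg  # -> output = 'pythoncode'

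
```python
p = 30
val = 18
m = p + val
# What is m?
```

Trace (tracking m):
p = 30  # -> p = 30
val = 18  # -> val = 18
m = p + val  # -> m = 48

Answer: 48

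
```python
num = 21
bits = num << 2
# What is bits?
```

Answer: 84

Derivation:
Trace (tracking bits):
num = 21  # -> num = 21
bits = num << 2  # -> bits = 84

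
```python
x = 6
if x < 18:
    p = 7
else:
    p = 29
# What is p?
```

Answer: 7

Derivation:
Trace (tracking p):
x = 6  # -> x = 6
if x < 18:  # condition is True
    p = 7  # -> p = 7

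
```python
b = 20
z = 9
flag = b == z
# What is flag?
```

Answer: False

Derivation:
Trace (tracking flag):
b = 20  # -> b = 20
z = 9  # -> z = 9
flag = b == z  # -> flag = False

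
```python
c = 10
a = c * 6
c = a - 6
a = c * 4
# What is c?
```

Answer: 54

Derivation:
Trace (tracking c):
c = 10  # -> c = 10
a = c * 6  # -> a = 60
c = a - 6  # -> c = 54
a = c * 4  # -> a = 216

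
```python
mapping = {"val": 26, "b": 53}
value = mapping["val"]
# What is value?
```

Answer: 26

Derivation:
Trace (tracking value):
mapping = {'val': 26, 'b': 53}  # -> mapping = {'val': 26, 'b': 53}
value = mapping['val']  # -> value = 26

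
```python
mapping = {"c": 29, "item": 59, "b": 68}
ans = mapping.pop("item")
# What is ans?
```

Answer: 59

Derivation:
Trace (tracking ans):
mapping = {'c': 29, 'item': 59, 'b': 68}  # -> mapping = {'c': 29, 'item': 59, 'b': 68}
ans = mapping.pop('item')  # -> ans = 59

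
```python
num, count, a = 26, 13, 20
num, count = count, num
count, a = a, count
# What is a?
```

Trace (tracking a):
num, count, a = (26, 13, 20)  # -> num = 26, count = 13, a = 20
num, count = (count, num)  # -> num = 13, count = 26
count, a = (a, count)  # -> count = 20, a = 26

Answer: 26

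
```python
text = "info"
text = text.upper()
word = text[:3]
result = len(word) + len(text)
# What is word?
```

Answer: 'INF'

Derivation:
Trace (tracking word):
text = 'info'  # -> text = 'info'
text = text.upper()  # -> text = 'INFO'
word = text[:3]  # -> word = 'INF'
result = len(word) + len(text)  # -> result = 7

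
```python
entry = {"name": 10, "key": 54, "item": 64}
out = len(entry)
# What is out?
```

Answer: 3

Derivation:
Trace (tracking out):
entry = {'name': 10, 'key': 54, 'item': 64}  # -> entry = {'name': 10, 'key': 54, 'item': 64}
out = len(entry)  # -> out = 3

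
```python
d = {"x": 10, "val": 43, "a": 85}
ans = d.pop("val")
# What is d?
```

Answer: {'x': 10, 'a': 85}

Derivation:
Trace (tracking d):
d = {'x': 10, 'val': 43, 'a': 85}  # -> d = {'x': 10, 'val': 43, 'a': 85}
ans = d.pop('val')  # -> ans = 43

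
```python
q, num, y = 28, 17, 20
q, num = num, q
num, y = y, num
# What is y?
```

Trace (tracking y):
q, num, y = (28, 17, 20)  # -> q = 28, num = 17, y = 20
q, num = (num, q)  # -> q = 17, num = 28
num, y = (y, num)  # -> num = 20, y = 28

Answer: 28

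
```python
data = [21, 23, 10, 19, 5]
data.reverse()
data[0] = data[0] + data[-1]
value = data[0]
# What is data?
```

Answer: [26, 19, 10, 23, 21]

Derivation:
Trace (tracking data):
data = [21, 23, 10, 19, 5]  # -> data = [21, 23, 10, 19, 5]
data.reverse()  # -> data = [5, 19, 10, 23, 21]
data[0] = data[0] + data[-1]  # -> data = [26, 19, 10, 23, 21]
value = data[0]  # -> value = 26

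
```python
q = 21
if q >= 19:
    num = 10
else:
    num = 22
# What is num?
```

Trace (tracking num):
q = 21  # -> q = 21
if q >= 19:  # condition is True
    num = 10  # -> num = 10

Answer: 10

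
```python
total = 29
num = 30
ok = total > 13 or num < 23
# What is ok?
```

Answer: True

Derivation:
Trace (tracking ok):
total = 29  # -> total = 29
num = 30  # -> num = 30
ok = total > 13 or num < 23  # -> ok = True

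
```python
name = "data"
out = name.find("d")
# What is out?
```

Answer: 0

Derivation:
Trace (tracking out):
name = 'data'  # -> name = 'data'
out = name.find('d')  # -> out = 0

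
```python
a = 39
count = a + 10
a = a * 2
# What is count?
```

Answer: 49

Derivation:
Trace (tracking count):
a = 39  # -> a = 39
count = a + 10  # -> count = 49
a = a * 2  # -> a = 78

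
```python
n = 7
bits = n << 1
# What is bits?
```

Trace (tracking bits):
n = 7  # -> n = 7
bits = n << 1  # -> bits = 14

Answer: 14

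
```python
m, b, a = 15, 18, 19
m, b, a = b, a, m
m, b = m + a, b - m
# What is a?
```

Trace (tracking a):
m, b, a = (15, 18, 19)  # -> m = 15, b = 18, a = 19
m, b, a = (b, a, m)  # -> m = 18, b = 19, a = 15
m, b = (m + a, b - m)  # -> m = 33, b = 1

Answer: 15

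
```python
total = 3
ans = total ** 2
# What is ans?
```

Answer: 9

Derivation:
Trace (tracking ans):
total = 3  # -> total = 3
ans = total ** 2  # -> ans = 9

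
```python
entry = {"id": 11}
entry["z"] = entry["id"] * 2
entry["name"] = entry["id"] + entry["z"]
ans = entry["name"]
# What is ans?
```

Answer: 33

Derivation:
Trace (tracking ans):
entry = {'id': 11}  # -> entry = {'id': 11}
entry['z'] = entry['id'] * 2  # -> entry = {'id': 11, 'z': 22}
entry['name'] = entry['id'] + entry['z']  # -> entry = {'id': 11, 'z': 22, 'name': 33}
ans = entry['name']  # -> ans = 33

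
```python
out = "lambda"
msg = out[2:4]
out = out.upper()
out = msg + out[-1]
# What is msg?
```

Answer: 'mb'

Derivation:
Trace (tracking msg):
out = 'lambda'  # -> out = 'lambda'
msg = out[2:4]  # -> msg = 'mb'
out = out.upper()  # -> out = 'LAMBDA'
out = msg + out[-1]  # -> out = 'mbA'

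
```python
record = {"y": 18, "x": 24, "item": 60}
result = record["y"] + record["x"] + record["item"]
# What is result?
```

Answer: 102

Derivation:
Trace (tracking result):
record = {'y': 18, 'x': 24, 'item': 60}  # -> record = {'y': 18, 'x': 24, 'item': 60}
result = record['y'] + record['x'] + record['item']  # -> result = 102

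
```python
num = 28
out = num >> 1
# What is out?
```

Answer: 14

Derivation:
Trace (tracking out):
num = 28  # -> num = 28
out = num >> 1  # -> out = 14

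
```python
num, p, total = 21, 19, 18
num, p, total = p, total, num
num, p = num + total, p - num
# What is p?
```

Trace (tracking p):
num, p, total = (21, 19, 18)  # -> num = 21, p = 19, total = 18
num, p, total = (p, total, num)  # -> num = 19, p = 18, total = 21
num, p = (num + total, p - num)  # -> num = 40, p = -1

Answer: -1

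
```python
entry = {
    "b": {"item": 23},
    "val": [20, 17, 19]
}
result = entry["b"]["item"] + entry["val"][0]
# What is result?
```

Trace (tracking result):
entry = {'b': {'item': 23}, 'val': [20, 17, 19]}  # -> entry = {'b': {'item': 23}, 'val': [20, 17, 19]}
result = entry['b']['item'] + entry['val'][0]  # -> result = 43

Answer: 43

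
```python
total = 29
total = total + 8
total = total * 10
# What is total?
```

Trace (tracking total):
total = 29  # -> total = 29
total = total + 8  # -> total = 37
total = total * 10  # -> total = 370

Answer: 370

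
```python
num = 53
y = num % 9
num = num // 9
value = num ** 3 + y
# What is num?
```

Answer: 5

Derivation:
Trace (tracking num):
num = 53  # -> num = 53
y = num % 9  # -> y = 8
num = num // 9  # -> num = 5
value = num ** 3 + y  # -> value = 133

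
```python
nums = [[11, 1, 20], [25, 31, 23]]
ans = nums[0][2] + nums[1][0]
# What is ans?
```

Trace (tracking ans):
nums = [[11, 1, 20], [25, 31, 23]]  # -> nums = [[11, 1, 20], [25, 31, 23]]
ans = nums[0][2] + nums[1][0]  # -> ans = 45

Answer: 45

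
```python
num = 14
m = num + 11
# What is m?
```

Trace (tracking m):
num = 14  # -> num = 14
m = num + 11  # -> m = 25

Answer: 25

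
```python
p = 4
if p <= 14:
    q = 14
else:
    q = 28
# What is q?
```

Answer: 14

Derivation:
Trace (tracking q):
p = 4  # -> p = 4
if p <= 14:  # condition is True
    q = 14  # -> q = 14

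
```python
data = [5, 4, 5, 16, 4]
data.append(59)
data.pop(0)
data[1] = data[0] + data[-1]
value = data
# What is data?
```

Trace (tracking data):
data = [5, 4, 5, 16, 4]  # -> data = [5, 4, 5, 16, 4]
data.append(59)  # -> data = [5, 4, 5, 16, 4, 59]
data.pop(0)  # -> data = [4, 5, 16, 4, 59]
data[1] = data[0] + data[-1]  # -> data = [4, 63, 16, 4, 59]
value = data  # -> value = [4, 63, 16, 4, 59]

Answer: [4, 63, 16, 4, 59]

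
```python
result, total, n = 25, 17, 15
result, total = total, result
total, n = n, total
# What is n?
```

Answer: 25

Derivation:
Trace (tracking n):
result, total, n = (25, 17, 15)  # -> result = 25, total = 17, n = 15
result, total = (total, result)  # -> result = 17, total = 25
total, n = (n, total)  # -> total = 15, n = 25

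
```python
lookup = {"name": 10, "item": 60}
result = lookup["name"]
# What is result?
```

Trace (tracking result):
lookup = {'name': 10, 'item': 60}  # -> lookup = {'name': 10, 'item': 60}
result = lookup['name']  # -> result = 10

Answer: 10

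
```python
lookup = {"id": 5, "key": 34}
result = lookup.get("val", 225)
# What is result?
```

Answer: 225

Derivation:
Trace (tracking result):
lookup = {'id': 5, 'key': 34}  # -> lookup = {'id': 5, 'key': 34}
result = lookup.get('val', 225)  # -> result = 225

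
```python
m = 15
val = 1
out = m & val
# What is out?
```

Answer: 1

Derivation:
Trace (tracking out):
m = 15  # -> m = 15
val = 1  # -> val = 1
out = m & val  # -> out = 1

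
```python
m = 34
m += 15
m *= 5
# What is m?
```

Answer: 245

Derivation:
Trace (tracking m):
m = 34  # -> m = 34
m += 15  # -> m = 49
m *= 5  # -> m = 245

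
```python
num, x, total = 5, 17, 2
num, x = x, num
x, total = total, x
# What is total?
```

Answer: 5

Derivation:
Trace (tracking total):
num, x, total = (5, 17, 2)  # -> num = 5, x = 17, total = 2
num, x = (x, num)  # -> num = 17, x = 5
x, total = (total, x)  # -> x = 2, total = 5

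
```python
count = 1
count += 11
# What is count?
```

Answer: 12

Derivation:
Trace (tracking count):
count = 1  # -> count = 1
count += 11  # -> count = 12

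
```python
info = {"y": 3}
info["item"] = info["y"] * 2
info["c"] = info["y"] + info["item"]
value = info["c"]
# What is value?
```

Trace (tracking value):
info = {'y': 3}  # -> info = {'y': 3}
info['item'] = info['y'] * 2  # -> info = {'y': 3, 'item': 6}
info['c'] = info['y'] + info['item']  # -> info = {'y': 3, 'item': 6, 'c': 9}
value = info['c']  # -> value = 9

Answer: 9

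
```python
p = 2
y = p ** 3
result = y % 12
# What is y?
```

Answer: 8

Derivation:
Trace (tracking y):
p = 2  # -> p = 2
y = p ** 3  # -> y = 8
result = y % 12  # -> result = 8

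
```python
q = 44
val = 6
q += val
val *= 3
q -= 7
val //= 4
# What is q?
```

Answer: 43

Derivation:
Trace (tracking q):
q = 44  # -> q = 44
val = 6  # -> val = 6
q += val  # -> q = 50
val *= 3  # -> val = 18
q -= 7  # -> q = 43
val //= 4  # -> val = 4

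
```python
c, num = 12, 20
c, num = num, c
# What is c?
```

Answer: 20

Derivation:
Trace (tracking c):
c, num = (12, 20)  # -> c = 12, num = 20
c, num = (num, c)  # -> c = 20, num = 12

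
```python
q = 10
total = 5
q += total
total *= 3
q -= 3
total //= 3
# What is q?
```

Answer: 12

Derivation:
Trace (tracking q):
q = 10  # -> q = 10
total = 5  # -> total = 5
q += total  # -> q = 15
total *= 3  # -> total = 15
q -= 3  # -> q = 12
total //= 3  # -> total = 5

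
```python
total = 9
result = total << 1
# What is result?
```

Trace (tracking result):
total = 9  # -> total = 9
result = total << 1  # -> result = 18

Answer: 18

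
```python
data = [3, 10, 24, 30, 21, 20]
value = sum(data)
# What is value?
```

Answer: 108

Derivation:
Trace (tracking value):
data = [3, 10, 24, 30, 21, 20]  # -> data = [3, 10, 24, 30, 21, 20]
value = sum(data)  # -> value = 108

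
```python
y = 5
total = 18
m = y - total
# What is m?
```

Answer: -13

Derivation:
Trace (tracking m):
y = 5  # -> y = 5
total = 18  # -> total = 18
m = y - total  # -> m = -13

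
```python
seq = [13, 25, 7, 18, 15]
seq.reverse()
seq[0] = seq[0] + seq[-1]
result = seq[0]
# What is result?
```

Trace (tracking result):
seq = [13, 25, 7, 18, 15]  # -> seq = [13, 25, 7, 18, 15]
seq.reverse()  # -> seq = [15, 18, 7, 25, 13]
seq[0] = seq[0] + seq[-1]  # -> seq = [28, 18, 7, 25, 13]
result = seq[0]  # -> result = 28

Answer: 28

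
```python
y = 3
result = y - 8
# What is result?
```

Trace (tracking result):
y = 3  # -> y = 3
result = y - 8  # -> result = -5

Answer: -5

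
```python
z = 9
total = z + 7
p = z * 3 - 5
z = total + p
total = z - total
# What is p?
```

Trace (tracking p):
z = 9  # -> z = 9
total = z + 7  # -> total = 16
p = z * 3 - 5  # -> p = 22
z = total + p  # -> z = 38
total = z - total  # -> total = 22

Answer: 22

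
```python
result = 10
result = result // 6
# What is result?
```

Answer: 1

Derivation:
Trace (tracking result):
result = 10  # -> result = 10
result = result // 6  # -> result = 1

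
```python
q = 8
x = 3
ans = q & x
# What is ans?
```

Trace (tracking ans):
q = 8  # -> q = 8
x = 3  # -> x = 3
ans = q & x  # -> ans = 0

Answer: 0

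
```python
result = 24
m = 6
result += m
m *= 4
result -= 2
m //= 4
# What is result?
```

Answer: 28

Derivation:
Trace (tracking result):
result = 24  # -> result = 24
m = 6  # -> m = 6
result += m  # -> result = 30
m *= 4  # -> m = 24
result -= 2  # -> result = 28
m //= 4  # -> m = 6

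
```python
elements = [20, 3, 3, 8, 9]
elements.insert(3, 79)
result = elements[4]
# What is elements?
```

Answer: [20, 3, 3, 79, 8, 9]

Derivation:
Trace (tracking elements):
elements = [20, 3, 3, 8, 9]  # -> elements = [20, 3, 3, 8, 9]
elements.insert(3, 79)  # -> elements = [20, 3, 3, 79, 8, 9]
result = elements[4]  # -> result = 8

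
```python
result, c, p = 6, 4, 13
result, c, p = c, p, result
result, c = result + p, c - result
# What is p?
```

Trace (tracking p):
result, c, p = (6, 4, 13)  # -> result = 6, c = 4, p = 13
result, c, p = (c, p, result)  # -> result = 4, c = 13, p = 6
result, c = (result + p, c - result)  # -> result = 10, c = 9

Answer: 6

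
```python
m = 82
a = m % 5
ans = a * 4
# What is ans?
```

Answer: 8

Derivation:
Trace (tracking ans):
m = 82  # -> m = 82
a = m % 5  # -> a = 2
ans = a * 4  # -> ans = 8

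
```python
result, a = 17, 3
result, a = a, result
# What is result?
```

Trace (tracking result):
result, a = (17, 3)  # -> result = 17, a = 3
result, a = (a, result)  # -> result = 3, a = 17

Answer: 3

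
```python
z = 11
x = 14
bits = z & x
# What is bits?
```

Trace (tracking bits):
z = 11  # -> z = 11
x = 14  # -> x = 14
bits = z & x  # -> bits = 10

Answer: 10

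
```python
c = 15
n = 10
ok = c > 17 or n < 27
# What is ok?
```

Answer: True

Derivation:
Trace (tracking ok):
c = 15  # -> c = 15
n = 10  # -> n = 10
ok = c > 17 or n < 27  # -> ok = True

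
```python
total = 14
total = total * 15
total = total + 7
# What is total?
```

Trace (tracking total):
total = 14  # -> total = 14
total = total * 15  # -> total = 210
total = total + 7  # -> total = 217

Answer: 217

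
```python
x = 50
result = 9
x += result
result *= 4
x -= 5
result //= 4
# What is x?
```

Trace (tracking x):
x = 50  # -> x = 50
result = 9  # -> result = 9
x += result  # -> x = 59
result *= 4  # -> result = 36
x -= 5  # -> x = 54
result //= 4  # -> result = 9

Answer: 54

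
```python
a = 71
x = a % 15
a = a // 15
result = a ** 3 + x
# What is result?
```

Trace (tracking result):
a = 71  # -> a = 71
x = a % 15  # -> x = 11
a = a // 15  # -> a = 4
result = a ** 3 + x  # -> result = 75

Answer: 75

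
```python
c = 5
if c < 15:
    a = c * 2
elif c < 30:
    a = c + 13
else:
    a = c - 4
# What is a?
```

Trace (tracking a):
c = 5  # -> c = 5
if c < 15:  # condition is True
    a = c * 2  # -> a = 10

Answer: 10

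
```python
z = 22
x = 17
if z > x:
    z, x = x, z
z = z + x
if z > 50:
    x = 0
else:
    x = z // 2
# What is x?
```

Answer: 19

Derivation:
Trace (tracking x):
z = 22  # -> z = 22
x = 17  # -> x = 17
if z > x:  # condition is True
    z, x = (x, z)  # -> z = 17, x = 22
z = z + x  # -> z = 39
if z > 50:  # condition is False
else:
    x = z // 2  # -> x = 19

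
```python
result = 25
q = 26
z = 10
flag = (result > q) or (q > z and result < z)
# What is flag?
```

Answer: False

Derivation:
Trace (tracking flag):
result = 25  # -> result = 25
q = 26  # -> q = 26
z = 10  # -> z = 10
flag = result > q or (q > z and result < z)  # -> flag = False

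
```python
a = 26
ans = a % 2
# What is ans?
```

Trace (tracking ans):
a = 26  # -> a = 26
ans = a % 2  # -> ans = 0

Answer: 0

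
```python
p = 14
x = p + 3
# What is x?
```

Trace (tracking x):
p = 14  # -> p = 14
x = p + 3  # -> x = 17

Answer: 17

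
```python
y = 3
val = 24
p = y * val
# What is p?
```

Answer: 72

Derivation:
Trace (tracking p):
y = 3  # -> y = 3
val = 24  # -> val = 24
p = y * val  # -> p = 72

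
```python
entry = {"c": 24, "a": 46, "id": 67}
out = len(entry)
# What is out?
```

Answer: 3

Derivation:
Trace (tracking out):
entry = {'c': 24, 'a': 46, 'id': 67}  # -> entry = {'c': 24, 'a': 46, 'id': 67}
out = len(entry)  # -> out = 3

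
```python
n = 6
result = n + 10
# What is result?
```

Trace (tracking result):
n = 6  # -> n = 6
result = n + 10  # -> result = 16

Answer: 16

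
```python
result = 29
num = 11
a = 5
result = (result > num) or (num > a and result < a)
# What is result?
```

Trace (tracking result):
result = 29  # -> result = 29
num = 11  # -> num = 11
a = 5  # -> a = 5
result = result > num or (num > a and result < a)  # -> result = True

Answer: True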